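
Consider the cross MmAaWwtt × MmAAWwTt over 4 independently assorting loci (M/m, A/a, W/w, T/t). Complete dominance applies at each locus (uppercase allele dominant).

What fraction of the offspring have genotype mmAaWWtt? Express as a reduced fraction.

P(mmAaWWtt) = 1/64

MmAaWwtt gametes: MAWt×2, MAwt×2, MaWt×2, Mawt×2, mAWt×2, mAwt×2, maWt×2, mawt×2
MmAAWwTt gametes: MAWT×2, MAWt×2, MAwT×2, MAwt×2, mAWT×2, mAWt×2, mAwT×2, mAwt×2
MmAaWwtt×MmAAWwTt grid (16·16=256): MMAAWWTt=4 MMAAWWtt=4 MMAAWwTt=8 MMAAWwtt=8 MMAAwwTt=4 MMAAwwtt=4 MMAaWWTt=4 MMAaWWtt=4 MMAaWwTt=8 MMAaWwtt=8 MMAawwTt=4 MMAawwtt=4 MmAAWWTt=8 MmAAWWtt=8 MmAAWwTt=16 MmAAWwtt=16 MmAAwwTt=8 MmAAwwtt=8 MmAaWWTt=8 MmAaWWtt=8 MmAaWwTt=16 MmAaWwtt=16 MmAawwTt=8 MmAawwtt=8 mmAAWWTt=4 mmAAWWtt=4 mmAAWwTt=8 mmAAWwtt=8 mmAAwwTt=4 mmAAwwtt=4 mmAaWWTt=4 mmAaWWtt=4 mmAaWwTt=8 mmAaWwtt=8 mmAawwTt=4 mmAawwtt=4
mmAaWWtt hits 4/256; gcd=4; 4÷4/256÷4 = 1/64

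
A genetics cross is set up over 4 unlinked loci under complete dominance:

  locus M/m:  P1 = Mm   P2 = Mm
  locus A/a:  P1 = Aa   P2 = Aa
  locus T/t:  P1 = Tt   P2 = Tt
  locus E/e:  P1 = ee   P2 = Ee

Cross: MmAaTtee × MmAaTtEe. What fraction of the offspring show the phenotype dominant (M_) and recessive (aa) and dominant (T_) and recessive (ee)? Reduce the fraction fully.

MmAaTtee gametes: MATe×2, MAte×2, MaTe×2, Mate×2, mATe×2, mAte×2, maTe×2, mate×2
MmAaTtEe gametes: MATE×1, MATe×1, MAtE×1, MAte×1, MaTE×1, MaTe×1, MatE×1, Mate×1, mATE×1, mATe×1, mAtE×1, mAte×1, maTE×1, maTe×1, matE×1, mate×1
MmAaTtee×MmAaTtEe grid (16·16=256): MMAATTEe=2 MMAATTee=2 MMAATtEe=4 MMAATtee=4 MMAAttEe=2 MMAAttee=2 MMAaTTEe=4 MMAaTTee=4 MMAaTtEe=8 MMAaTtee=8 MMAattEe=4 MMAattee=4 MMaaTTEe=2 MMaaTTee=2 MMaaTtEe=4 MMaaTtee=4 MMaattEe=2 MMaattee=2 MmAATTEe=4 MmAATTee=4 MmAATtEe=8 MmAATtee=8 MmAAttEe=4 MmAAttee=4 MmAaTTEe=8 MmAaTTee=8 MmAaTtEe=16 MmAaTtee=16 MmAattEe=8 MmAattee=8 MmaaTTEe=4 MmaaTTee=4 MmaaTtEe=8 MmaaTtee=8 MmaattEe=4 Mmaattee=4 mmAATTEe=2 mmAATTee=2 mmAATtEe=4 mmAATtee=4 mmAAttEe=2 mmAAttee=2 mmAaTTEe=4 mmAaTTee=4 mmAaTtEe=8 mmAaTtee=8 mmAattEe=4 mmAattee=4 mmaaTTEe=2 mmaaTTee=2 mmaaTtEe=4 mmaaTtee=4 mmaattEe=2 mmaattee=2
M_ aa T_ ee hits 18/256; gcd=2; 18÷2/256÷2 = 9/128

P(M_ aa T_ ee) = 9/128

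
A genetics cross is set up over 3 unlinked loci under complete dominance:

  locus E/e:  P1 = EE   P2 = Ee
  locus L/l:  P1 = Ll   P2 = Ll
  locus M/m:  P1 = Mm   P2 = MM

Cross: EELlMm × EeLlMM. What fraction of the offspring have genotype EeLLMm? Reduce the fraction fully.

P(EeLLMm) = 1/16

EELlMm gametes: ELM×2, ELm×2, ElM×2, Elm×2
EeLlMM gametes: ELM×2, ElM×2, eLM×2, elM×2
EELlMm×EeLlMM grid (8·8=64): EELLMM=4 EELLMm=4 EELlMM=8 EELlMm=8 EEllMM=4 EEllMm=4 EeLLMM=4 EeLLMm=4 EeLlMM=8 EeLlMm=8 EellMM=4 EellMm=4
EeLLMm hits 4/64; gcd=4; 4÷4/64÷4 = 1/16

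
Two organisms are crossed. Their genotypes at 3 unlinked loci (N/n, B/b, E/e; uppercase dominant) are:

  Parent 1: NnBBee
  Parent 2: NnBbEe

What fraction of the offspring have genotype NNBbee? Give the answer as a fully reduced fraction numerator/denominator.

P(NNBbee) = 1/16

NnBBee gametes: NBe×4, nBe×4
NnBbEe gametes: NBE×1, NBe×1, NbE×1, Nbe×1, nBE×1, nBe×1, nbE×1, nbe×1
NnBBee×NnBbEe grid (8·8=64): NNBBEe=4 NNBBee=4 NNBbEe=4 NNBbee=4 NnBBEe=8 NnBBee=8 NnBbEe=8 NnBbee=8 nnBBEe=4 nnBBee=4 nnBbEe=4 nnBbee=4
NNBbee hits 4/64; gcd=4; 4÷4/64÷4 = 1/16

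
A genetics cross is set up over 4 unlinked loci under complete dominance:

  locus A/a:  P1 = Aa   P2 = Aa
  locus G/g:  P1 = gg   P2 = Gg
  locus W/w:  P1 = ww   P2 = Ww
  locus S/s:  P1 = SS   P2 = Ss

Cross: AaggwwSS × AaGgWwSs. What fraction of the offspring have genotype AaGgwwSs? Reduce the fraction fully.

P(AaGgwwSs) = 1/16

AaggwwSS gametes: AgwS×8, agwS×8
AaGgWwSs gametes: AGWS×1, AGWs×1, AGwS×1, AGws×1, AgWS×1, AgWs×1, AgwS×1, Agws×1, aGWS×1, aGWs×1, aGwS×1, aGws×1, agWS×1, agWs×1, agwS×1, agws×1
AaggwwSS×AaGgWwSs grid (16·16=256): AAGgWwSS=8 AAGgWwSs=8 AAGgwwSS=8 AAGgwwSs=8 AAggWwSS=8 AAggWwSs=8 AAggwwSS=8 AAggwwSs=8 AaGgWwSS=16 AaGgWwSs=16 AaGgwwSS=16 AaGgwwSs=16 AaggWwSS=16 AaggWwSs=16 AaggwwSS=16 AaggwwSs=16 aaGgWwSS=8 aaGgWwSs=8 aaGgwwSS=8 aaGgwwSs=8 aaggWwSS=8 aaggWwSs=8 aaggwwSS=8 aaggwwSs=8
AaGgwwSs hits 16/256; gcd=16; 16÷16/256÷16 = 1/16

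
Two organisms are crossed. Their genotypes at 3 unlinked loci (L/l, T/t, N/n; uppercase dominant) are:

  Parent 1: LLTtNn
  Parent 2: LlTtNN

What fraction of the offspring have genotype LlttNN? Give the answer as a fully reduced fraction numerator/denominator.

LLTtNn gametes: LTN×2, LTn×2, LtN×2, Ltn×2
LlTtNN gametes: LTN×2, LtN×2, lTN×2, ltN×2
LLTtNn×LlTtNN grid (8·8=64): LLTTNN=4 LLTTNn=4 LLTtNN=8 LLTtNn=8 LLttNN=4 LLttNn=4 LlTTNN=4 LlTTNn=4 LlTtNN=8 LlTtNn=8 LlttNN=4 LlttNn=4
LlttNN hits 4/64; gcd=4; 4÷4/64÷4 = 1/16

P(LlttNN) = 1/16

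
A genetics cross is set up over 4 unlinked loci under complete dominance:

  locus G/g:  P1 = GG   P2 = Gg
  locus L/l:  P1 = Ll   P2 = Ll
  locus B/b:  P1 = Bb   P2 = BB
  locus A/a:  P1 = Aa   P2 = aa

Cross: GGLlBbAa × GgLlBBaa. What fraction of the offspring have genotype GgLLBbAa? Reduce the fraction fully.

P(GgLLBbAa) = 1/32

GGLlBbAa gametes: GLBA×2, GLBa×2, GLbA×2, GLba×2, GlBA×2, GlBa×2, GlbA×2, Glba×2
GgLlBBaa gametes: GLBa×4, GlBa×4, gLBa×4, glBa×4
GGLlBbAa×GgLlBBaa grid (16·16=256): GGLLBBAa=8 GGLLBBaa=8 GGLLBbAa=8 GGLLBbaa=8 GGLlBBAa=16 GGLlBBaa=16 GGLlBbAa=16 GGLlBbaa=16 GGllBBAa=8 GGllBBaa=8 GGllBbAa=8 GGllBbaa=8 GgLLBBAa=8 GgLLBBaa=8 GgLLBbAa=8 GgLLBbaa=8 GgLlBBAa=16 GgLlBBaa=16 GgLlBbAa=16 GgLlBbaa=16 GgllBBAa=8 GgllBBaa=8 GgllBbAa=8 GgllBbaa=8
GgLLBbAa hits 8/256; gcd=8; 8÷8/256÷8 = 1/32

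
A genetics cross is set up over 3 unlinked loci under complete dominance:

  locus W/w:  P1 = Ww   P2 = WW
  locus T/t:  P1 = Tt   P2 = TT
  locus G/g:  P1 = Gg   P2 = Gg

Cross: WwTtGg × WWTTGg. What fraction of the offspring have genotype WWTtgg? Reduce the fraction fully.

WwTtGg gametes: WTG×1, WTg×1, WtG×1, Wtg×1, wTG×1, wTg×1, wtG×1, wtg×1
WWTTGg gametes: WTG×4, WTg×4
WwTtGg×WWTTGg grid (8·8=64): WWTTGG=4 WWTTGg=8 WWTTgg=4 WWTtGG=4 WWTtGg=8 WWTtgg=4 WwTTGG=4 WwTTGg=8 WwTTgg=4 WwTtGG=4 WwTtGg=8 WwTtgg=4
WWTtgg hits 4/64; gcd=4; 4÷4/64÷4 = 1/16

P(WWTtgg) = 1/16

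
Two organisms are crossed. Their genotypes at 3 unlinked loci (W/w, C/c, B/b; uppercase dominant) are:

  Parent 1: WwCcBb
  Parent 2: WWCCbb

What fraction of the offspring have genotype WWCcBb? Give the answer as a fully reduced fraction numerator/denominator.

P(WWCcBb) = 1/8

WwCcBb gametes: WCB×1, WCb×1, WcB×1, Wcb×1, wCB×1, wCb×1, wcB×1, wcb×1
WWCCbb gametes: WCb×8
WwCcBb×WWCCbb grid (8·8=64): WWCCBb=8 WWCCbb=8 WWCcBb=8 WWCcbb=8 WwCCBb=8 WwCCbb=8 WwCcBb=8 WwCcbb=8
WWCcBb hits 8/64; gcd=8; 8÷8/64÷8 = 1/8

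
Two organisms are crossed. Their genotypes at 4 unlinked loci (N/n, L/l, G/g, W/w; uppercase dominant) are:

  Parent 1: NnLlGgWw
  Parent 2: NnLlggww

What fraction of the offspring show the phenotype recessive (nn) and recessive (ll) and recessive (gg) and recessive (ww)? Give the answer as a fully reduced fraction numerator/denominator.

P(nn ll gg ww) = 1/64

NnLlGgWw gametes: NLGW×1, NLGw×1, NLgW×1, NLgw×1, NlGW×1, NlGw×1, NlgW×1, Nlgw×1, nLGW×1, nLGw×1, nLgW×1, nLgw×1, nlGW×1, nlGw×1, nlgW×1, nlgw×1
NnLlggww gametes: NLgw×4, Nlgw×4, nLgw×4, nlgw×4
NnLlGgWw×NnLlggww grid (16·16=256): NNLLGgWw=4 NNLLGgww=4 NNLLggWw=4 NNLLggww=4 NNLlGgWw=8 NNLlGgww=8 NNLlggWw=8 NNLlggww=8 NNllGgWw=4 NNllGgww=4 NNllggWw=4 NNllggww=4 NnLLGgWw=8 NnLLGgww=8 NnLLggWw=8 NnLLggww=8 NnLlGgWw=16 NnLlGgww=16 NnLlggWw=16 NnLlggww=16 NnllGgWw=8 NnllGgww=8 NnllggWw=8 Nnllggww=8 nnLLGgWw=4 nnLLGgww=4 nnLLggWw=4 nnLLggww=4 nnLlGgWw=8 nnLlGgww=8 nnLlggWw=8 nnLlggww=8 nnllGgWw=4 nnllGgww=4 nnllggWw=4 nnllggww=4
nn ll gg ww hits 4/256; gcd=4; 4÷4/256÷4 = 1/64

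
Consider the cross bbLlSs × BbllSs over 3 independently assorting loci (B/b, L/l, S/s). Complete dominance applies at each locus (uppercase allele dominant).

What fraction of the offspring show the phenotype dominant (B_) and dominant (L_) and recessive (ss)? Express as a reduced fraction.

P(B_ L_ ss) = 1/16

bbLlSs gametes: bLS×2, bLs×2, blS×2, bls×2
BbllSs gametes: BlS×2, Bls×2, blS×2, bls×2
bbLlSs×BbllSs grid (8·8=64): BbLlSS=4 BbLlSs=8 BbLlss=4 BbllSS=4 BbllSs=8 Bbllss=4 bbLlSS=4 bbLlSs=8 bbLlss=4 bbllSS=4 bbllSs=8 bbllss=4
B_ L_ ss hits 4/64; gcd=4; 4÷4/64÷4 = 1/16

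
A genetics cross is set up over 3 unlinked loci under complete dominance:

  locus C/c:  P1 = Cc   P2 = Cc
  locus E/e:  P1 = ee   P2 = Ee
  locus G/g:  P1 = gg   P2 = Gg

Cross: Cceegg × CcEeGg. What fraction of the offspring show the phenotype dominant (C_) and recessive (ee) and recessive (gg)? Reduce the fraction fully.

Cceegg gametes: Ceg×4, ceg×4
CcEeGg gametes: CEG×1, CEg×1, CeG×1, Ceg×1, cEG×1, cEg×1, ceG×1, ceg×1
Cceegg×CcEeGg grid (8·8=64): CCEeGg=4 CCEegg=4 CCeeGg=4 CCeegg=4 CcEeGg=8 CcEegg=8 CceeGg=8 Cceegg=8 ccEeGg=4 ccEegg=4 cceeGg=4 cceegg=4
C_ ee gg hits 12/64; gcd=4; 12÷4/64÷4 = 3/16

P(C_ ee gg) = 3/16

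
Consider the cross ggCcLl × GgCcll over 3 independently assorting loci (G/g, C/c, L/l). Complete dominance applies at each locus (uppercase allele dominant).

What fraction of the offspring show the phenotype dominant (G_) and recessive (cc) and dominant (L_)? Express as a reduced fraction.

ggCcLl gametes: gCL×2, gCl×2, gcL×2, gcl×2
GgCcll gametes: GCl×2, Gcl×2, gCl×2, gcl×2
ggCcLl×GgCcll grid (8·8=64): GgCCLl=4 GgCCll=4 GgCcLl=8 GgCcll=8 GgccLl=4 Ggccll=4 ggCCLl=4 ggCCll=4 ggCcLl=8 ggCcll=8 ggccLl=4 ggccll=4
G_ cc L_ hits 4/64; gcd=4; 4÷4/64÷4 = 1/16

P(G_ cc L_) = 1/16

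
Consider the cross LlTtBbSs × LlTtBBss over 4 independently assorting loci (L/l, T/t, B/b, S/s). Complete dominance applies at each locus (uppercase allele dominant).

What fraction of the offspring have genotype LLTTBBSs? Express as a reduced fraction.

LlTtBbSs gametes: LTBS×1, LTBs×1, LTbS×1, LTbs×1, LtBS×1, LtBs×1, LtbS×1, Ltbs×1, lTBS×1, lTBs×1, lTbS×1, lTbs×1, ltBS×1, ltBs×1, ltbS×1, ltbs×1
LlTtBBss gametes: LTBs×4, LtBs×4, lTBs×4, ltBs×4
LlTtBbSs×LlTtBBss grid (16·16=256): LLTTBBSs=4 LLTTBBss=4 LLTTBbSs=4 LLTTBbss=4 LLTtBBSs=8 LLTtBBss=8 LLTtBbSs=8 LLTtBbss=8 LLttBBSs=4 LLttBBss=4 LLttBbSs=4 LLttBbss=4 LlTTBBSs=8 LlTTBBss=8 LlTTBbSs=8 LlTTBbss=8 LlTtBBSs=16 LlTtBBss=16 LlTtBbSs=16 LlTtBbss=16 LlttBBSs=8 LlttBBss=8 LlttBbSs=8 LlttBbss=8 llTTBBSs=4 llTTBBss=4 llTTBbSs=4 llTTBbss=4 llTtBBSs=8 llTtBBss=8 llTtBbSs=8 llTtBbss=8 llttBBSs=4 llttBBss=4 llttBbSs=4 llttBbss=4
LLTTBBSs hits 4/256; gcd=4; 4÷4/256÷4 = 1/64

P(LLTTBBSs) = 1/64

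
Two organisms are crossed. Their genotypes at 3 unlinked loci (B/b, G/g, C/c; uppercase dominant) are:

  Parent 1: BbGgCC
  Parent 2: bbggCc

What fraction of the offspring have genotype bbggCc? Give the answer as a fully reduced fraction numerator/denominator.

BbGgCC gametes: BGC×2, BgC×2, bGC×2, bgC×2
bbggCc gametes: bgC×4, bgc×4
BbGgCC×bbggCc grid (8·8=64): BbGgCC=8 BbGgCc=8 BbggCC=8 BbggCc=8 bbGgCC=8 bbGgCc=8 bbggCC=8 bbggCc=8
bbggCc hits 8/64; gcd=8; 8÷8/64÷8 = 1/8

P(bbggCc) = 1/8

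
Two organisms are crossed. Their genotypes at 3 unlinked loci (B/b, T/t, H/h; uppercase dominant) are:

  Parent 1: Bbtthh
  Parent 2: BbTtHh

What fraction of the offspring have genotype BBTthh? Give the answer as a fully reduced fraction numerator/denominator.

P(BBTthh) = 1/16

Bbtthh gametes: Bth×4, bth×4
BbTtHh gametes: BTH×1, BTh×1, BtH×1, Bth×1, bTH×1, bTh×1, btH×1, bth×1
Bbtthh×BbTtHh grid (8·8=64): BBTtHh=4 BBTthh=4 BBttHh=4 BBtthh=4 BbTtHh=8 BbTthh=8 BbttHh=8 Bbtthh=8 bbTtHh=4 bbTthh=4 bbttHh=4 bbtthh=4
BBTthh hits 4/64; gcd=4; 4÷4/64÷4 = 1/16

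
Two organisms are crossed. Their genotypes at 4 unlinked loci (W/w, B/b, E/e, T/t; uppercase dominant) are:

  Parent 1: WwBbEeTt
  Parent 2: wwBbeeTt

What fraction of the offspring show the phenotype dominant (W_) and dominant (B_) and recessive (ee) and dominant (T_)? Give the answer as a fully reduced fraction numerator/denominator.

WwBbEeTt gametes: WBET×1, WBEt×1, WBeT×1, WBet×1, WbET×1, WbEt×1, WbeT×1, Wbet×1, wBET×1, wBEt×1, wBeT×1, wBet×1, wbET×1, wbEt×1, wbeT×1, wbet×1
wwBbeeTt gametes: wBeT×4, wBet×4, wbeT×4, wbet×4
WwBbEeTt×wwBbeeTt grid (16·16=256): WwBBEeTT=4 WwBBEeTt=8 WwBBEett=4 WwBBeeTT=4 WwBBeeTt=8 WwBBeett=4 WwBbEeTT=8 WwBbEeTt=16 WwBbEett=8 WwBbeeTT=8 WwBbeeTt=16 WwBbeett=8 WwbbEeTT=4 WwbbEeTt=8 WwbbEett=4 WwbbeeTT=4 WwbbeeTt=8 Wwbbeett=4 wwBBEeTT=4 wwBBEeTt=8 wwBBEett=4 wwBBeeTT=4 wwBBeeTt=8 wwBBeett=4 wwBbEeTT=8 wwBbEeTt=16 wwBbEett=8 wwBbeeTT=8 wwBbeeTt=16 wwBbeett=8 wwbbEeTT=4 wwbbEeTt=8 wwbbEett=4 wwbbeeTT=4 wwbbeeTt=8 wwbbeett=4
W_ B_ ee T_ hits 36/256; gcd=4; 36÷4/256÷4 = 9/64

P(W_ B_ ee T_) = 9/64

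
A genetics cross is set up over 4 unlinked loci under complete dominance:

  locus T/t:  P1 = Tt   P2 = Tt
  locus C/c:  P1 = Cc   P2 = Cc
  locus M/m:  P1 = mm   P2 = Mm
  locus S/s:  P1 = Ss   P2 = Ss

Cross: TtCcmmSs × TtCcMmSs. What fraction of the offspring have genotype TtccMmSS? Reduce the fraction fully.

TtCcmmSs gametes: TCmS×2, TCms×2, TcmS×2, Tcms×2, tCmS×2, tCms×2, tcmS×2, tcms×2
TtCcMmSs gametes: TCMS×1, TCMs×1, TCmS×1, TCms×1, TcMS×1, TcMs×1, TcmS×1, Tcms×1, tCMS×1, tCMs×1, tCmS×1, tCms×1, tcMS×1, tcMs×1, tcmS×1, tcms×1
TtCcmmSs×TtCcMmSs grid (16·16=256): TTCCMmSS=2 TTCCMmSs=4 TTCCMmss=2 TTCCmmSS=2 TTCCmmSs=4 TTCCmmss=2 TTCcMmSS=4 TTCcMmSs=8 TTCcMmss=4 TTCcmmSS=4 TTCcmmSs=8 TTCcmmss=4 TTccMmSS=2 TTccMmSs=4 TTccMmss=2 TTccmmSS=2 TTccmmSs=4 TTccmmss=2 TtCCMmSS=4 TtCCMmSs=8 TtCCMmss=4 TtCCmmSS=4 TtCCmmSs=8 TtCCmmss=4 TtCcMmSS=8 TtCcMmSs=16 TtCcMmss=8 TtCcmmSS=8 TtCcmmSs=16 TtCcmmss=8 TtccMmSS=4 TtccMmSs=8 TtccMmss=4 TtccmmSS=4 TtccmmSs=8 Ttccmmss=4 ttCCMmSS=2 ttCCMmSs=4 ttCCMmss=2 ttCCmmSS=2 ttCCmmSs=4 ttCCmmss=2 ttCcMmSS=4 ttCcMmSs=8 ttCcMmss=4 ttCcmmSS=4 ttCcmmSs=8 ttCcmmss=4 ttccMmSS=2 ttccMmSs=4 ttccMmss=2 ttccmmSS=2 ttccmmSs=4 ttccmmss=2
TtccMmSS hits 4/256; gcd=4; 4÷4/256÷4 = 1/64

P(TtccMmSS) = 1/64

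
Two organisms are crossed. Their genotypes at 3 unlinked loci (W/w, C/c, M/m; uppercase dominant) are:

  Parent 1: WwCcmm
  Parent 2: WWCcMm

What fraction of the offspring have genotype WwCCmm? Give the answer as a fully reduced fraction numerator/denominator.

WwCcmm gametes: WCm×2, Wcm×2, wCm×2, wcm×2
WWCcMm gametes: WCM×2, WCm×2, WcM×2, Wcm×2
WwCcmm×WWCcMm grid (8·8=64): WWCCMm=4 WWCCmm=4 WWCcMm=8 WWCcmm=8 WWccMm=4 WWccmm=4 WwCCMm=4 WwCCmm=4 WwCcMm=8 WwCcmm=8 WwccMm=4 Wwccmm=4
WwCCmm hits 4/64; gcd=4; 4÷4/64÷4 = 1/16

P(WwCCmm) = 1/16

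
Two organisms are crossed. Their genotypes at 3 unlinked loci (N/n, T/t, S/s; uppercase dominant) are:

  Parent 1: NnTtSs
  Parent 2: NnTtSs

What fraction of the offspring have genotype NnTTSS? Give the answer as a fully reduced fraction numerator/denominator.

P(NnTTSS) = 1/32

NnTtSs gametes: NTS×1, NTs×1, NtS×1, Nts×1, nTS×1, nTs×1, ntS×1, nts×1
NnTtSs gametes: NTS×1, NTs×1, NtS×1, Nts×1, nTS×1, nTs×1, ntS×1, nts×1
NnTtSs×NnTtSs grid (8·8=64): NNTTSS=1 NNTTSs=2 NNTTss=1 NNTtSS=2 NNTtSs=4 NNTtss=2 NNttSS=1 NNttSs=2 NNttss=1 NnTTSS=2 NnTTSs=4 NnTTss=2 NnTtSS=4 NnTtSs=8 NnTtss=4 NnttSS=2 NnttSs=4 Nnttss=2 nnTTSS=1 nnTTSs=2 nnTTss=1 nnTtSS=2 nnTtSs=4 nnTtss=2 nnttSS=1 nnttSs=2 nnttss=1
NnTTSS hits 2/64; gcd=2; 2÷2/64÷2 = 1/32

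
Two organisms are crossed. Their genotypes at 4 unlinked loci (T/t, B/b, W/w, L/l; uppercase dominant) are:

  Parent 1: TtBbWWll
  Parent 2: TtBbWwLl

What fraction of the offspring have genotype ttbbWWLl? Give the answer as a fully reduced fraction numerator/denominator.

TtBbWWll gametes: TBWl×4, TbWl×4, tBWl×4, tbWl×4
TtBbWwLl gametes: TBWL×1, TBWl×1, TBwL×1, TBwl×1, TbWL×1, TbWl×1, TbwL×1, Tbwl×1, tBWL×1, tBWl×1, tBwL×1, tBwl×1, tbWL×1, tbWl×1, tbwL×1, tbwl×1
TtBbWWll×TtBbWwLl grid (16·16=256): TTBBWWLl=4 TTBBWWll=4 TTBBWwLl=4 TTBBWwll=4 TTBbWWLl=8 TTBbWWll=8 TTBbWwLl=8 TTBbWwll=8 TTbbWWLl=4 TTbbWWll=4 TTbbWwLl=4 TTbbWwll=4 TtBBWWLl=8 TtBBWWll=8 TtBBWwLl=8 TtBBWwll=8 TtBbWWLl=16 TtBbWWll=16 TtBbWwLl=16 TtBbWwll=16 TtbbWWLl=8 TtbbWWll=8 TtbbWwLl=8 TtbbWwll=8 ttBBWWLl=4 ttBBWWll=4 ttBBWwLl=4 ttBBWwll=4 ttBbWWLl=8 ttBbWWll=8 ttBbWwLl=8 ttBbWwll=8 ttbbWWLl=4 ttbbWWll=4 ttbbWwLl=4 ttbbWwll=4
ttbbWWLl hits 4/256; gcd=4; 4÷4/256÷4 = 1/64

P(ttbbWWLl) = 1/64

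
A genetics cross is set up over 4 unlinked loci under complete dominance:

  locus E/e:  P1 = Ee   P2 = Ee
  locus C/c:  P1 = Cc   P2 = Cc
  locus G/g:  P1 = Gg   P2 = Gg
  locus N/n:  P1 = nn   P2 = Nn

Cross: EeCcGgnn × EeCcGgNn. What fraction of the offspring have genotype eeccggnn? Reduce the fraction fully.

P(eeccggnn) = 1/128

EeCcGgnn gametes: ECGn×2, ECgn×2, EcGn×2, Ecgn×2, eCGn×2, eCgn×2, ecGn×2, ecgn×2
EeCcGgNn gametes: ECGN×1, ECGn×1, ECgN×1, ECgn×1, EcGN×1, EcGn×1, EcgN×1, Ecgn×1, eCGN×1, eCGn×1, eCgN×1, eCgn×1, ecGN×1, ecGn×1, ecgN×1, ecgn×1
EeCcGgnn×EeCcGgNn grid (16·16=256): EECCGGNn=2 EECCGGnn=2 EECCGgNn=4 EECCGgnn=4 EECCggNn=2 EECCggnn=2 EECcGGNn=4 EECcGGnn=4 EECcGgNn=8 EECcGgnn=8 EECcggNn=4 EECcggnn=4 EEccGGNn=2 EEccGGnn=2 EEccGgNn=4 EEccGgnn=4 EEccggNn=2 EEccggnn=2 EeCCGGNn=4 EeCCGGnn=4 EeCCGgNn=8 EeCCGgnn=8 EeCCggNn=4 EeCCggnn=4 EeCcGGNn=8 EeCcGGnn=8 EeCcGgNn=16 EeCcGgnn=16 EeCcggNn=8 EeCcggnn=8 EeccGGNn=4 EeccGGnn=4 EeccGgNn=8 EeccGgnn=8 EeccggNn=4 Eeccggnn=4 eeCCGGNn=2 eeCCGGnn=2 eeCCGgNn=4 eeCCGgnn=4 eeCCggNn=2 eeCCggnn=2 eeCcGGNn=4 eeCcGGnn=4 eeCcGgNn=8 eeCcGgnn=8 eeCcggNn=4 eeCcggnn=4 eeccGGNn=2 eeccGGnn=2 eeccGgNn=4 eeccGgnn=4 eeccggNn=2 eeccggnn=2
eeccggnn hits 2/256; gcd=2; 2÷2/256÷2 = 1/128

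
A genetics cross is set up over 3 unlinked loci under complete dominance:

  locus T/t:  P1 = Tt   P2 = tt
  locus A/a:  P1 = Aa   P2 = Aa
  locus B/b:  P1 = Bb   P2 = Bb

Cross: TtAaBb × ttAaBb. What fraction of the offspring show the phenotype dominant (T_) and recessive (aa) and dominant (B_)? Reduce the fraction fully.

TtAaBb gametes: TAB×1, TAb×1, TaB×1, Tab×1, tAB×1, tAb×1, taB×1, tab×1
ttAaBb gametes: tAB×2, tAb×2, taB×2, tab×2
TtAaBb×ttAaBb grid (8·8=64): TtAABB=2 TtAABb=4 TtAAbb=2 TtAaBB=4 TtAaBb=8 TtAabb=4 TtaaBB=2 TtaaBb=4 Ttaabb=2 ttAABB=2 ttAABb=4 ttAAbb=2 ttAaBB=4 ttAaBb=8 ttAabb=4 ttaaBB=2 ttaaBb=4 ttaabb=2
T_ aa B_ hits 6/64; gcd=2; 6÷2/64÷2 = 3/32

P(T_ aa B_) = 3/32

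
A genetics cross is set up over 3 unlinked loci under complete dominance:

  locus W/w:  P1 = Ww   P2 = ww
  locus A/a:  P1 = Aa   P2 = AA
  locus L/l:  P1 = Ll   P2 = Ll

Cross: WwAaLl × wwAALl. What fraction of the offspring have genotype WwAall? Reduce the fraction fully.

WwAaLl gametes: WAL×1, WAl×1, WaL×1, Wal×1, wAL×1, wAl×1, waL×1, wal×1
wwAALl gametes: wAL×4, wAl×4
WwAaLl×wwAALl grid (8·8=64): WwAALL=4 WwAALl=8 WwAAll=4 WwAaLL=4 WwAaLl=8 WwAall=4 wwAALL=4 wwAALl=8 wwAAll=4 wwAaLL=4 wwAaLl=8 wwAall=4
WwAall hits 4/64; gcd=4; 4÷4/64÷4 = 1/16

P(WwAall) = 1/16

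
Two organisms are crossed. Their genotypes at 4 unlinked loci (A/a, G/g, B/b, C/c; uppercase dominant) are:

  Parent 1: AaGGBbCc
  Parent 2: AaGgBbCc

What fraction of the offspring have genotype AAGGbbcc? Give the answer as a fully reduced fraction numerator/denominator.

AaGGBbCc gametes: AGBC×2, AGBc×2, AGbC×2, AGbc×2, aGBC×2, aGBc×2, aGbC×2, aGbc×2
AaGgBbCc gametes: AGBC×1, AGBc×1, AGbC×1, AGbc×1, AgBC×1, AgBc×1, AgbC×1, Agbc×1, aGBC×1, aGBc×1, aGbC×1, aGbc×1, agBC×1, agBc×1, agbC×1, agbc×1
AaGGBbCc×AaGgBbCc grid (16·16=256): AAGGBBCC=2 AAGGBBCc=4 AAGGBBcc=2 AAGGBbCC=4 AAGGBbCc=8 AAGGBbcc=4 AAGGbbCC=2 AAGGbbCc=4 AAGGbbcc=2 AAGgBBCC=2 AAGgBBCc=4 AAGgBBcc=2 AAGgBbCC=4 AAGgBbCc=8 AAGgBbcc=4 AAGgbbCC=2 AAGgbbCc=4 AAGgbbcc=2 AaGGBBCC=4 AaGGBBCc=8 AaGGBBcc=4 AaGGBbCC=8 AaGGBbCc=16 AaGGBbcc=8 AaGGbbCC=4 AaGGbbCc=8 AaGGbbcc=4 AaGgBBCC=4 AaGgBBCc=8 AaGgBBcc=4 AaGgBbCC=8 AaGgBbCc=16 AaGgBbcc=8 AaGgbbCC=4 AaGgbbCc=8 AaGgbbcc=4 aaGGBBCC=2 aaGGBBCc=4 aaGGBBcc=2 aaGGBbCC=4 aaGGBbCc=8 aaGGBbcc=4 aaGGbbCC=2 aaGGbbCc=4 aaGGbbcc=2 aaGgBBCC=2 aaGgBBCc=4 aaGgBBcc=2 aaGgBbCC=4 aaGgBbCc=8 aaGgBbcc=4 aaGgbbCC=2 aaGgbbCc=4 aaGgbbcc=2
AAGGbbcc hits 2/256; gcd=2; 2÷2/256÷2 = 1/128

P(AAGGbbcc) = 1/128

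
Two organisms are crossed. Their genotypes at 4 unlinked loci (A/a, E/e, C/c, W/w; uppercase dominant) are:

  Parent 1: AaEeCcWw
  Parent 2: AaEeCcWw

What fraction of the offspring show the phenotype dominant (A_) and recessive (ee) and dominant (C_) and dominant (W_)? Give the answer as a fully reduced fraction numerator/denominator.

AaEeCcWw gametes: AECW×1, AECw×1, AEcW×1, AEcw×1, AeCW×1, AeCw×1, AecW×1, Aecw×1, aECW×1, aECw×1, aEcW×1, aEcw×1, aeCW×1, aeCw×1, aecW×1, aecw×1
AaEeCcWw gametes: AECW×1, AECw×1, AEcW×1, AEcw×1, AeCW×1, AeCw×1, AecW×1, Aecw×1, aECW×1, aECw×1, aEcW×1, aEcw×1, aeCW×1, aeCw×1, aecW×1, aecw×1
AaEeCcWw×AaEeCcWw grid (16·16=256): AAEECCWW=1 AAEECCWw=2 AAEECCww=1 AAEECcWW=2 AAEECcWw=4 AAEECcww=2 AAEEccWW=1 AAEEccWw=2 AAEEccww=1 AAEeCCWW=2 AAEeCCWw=4 AAEeCCww=2 AAEeCcWW=4 AAEeCcWw=8 AAEeCcww=4 AAEeccWW=2 AAEeccWw=4 AAEeccww=2 AAeeCCWW=1 AAeeCCWw=2 AAeeCCww=1 AAeeCcWW=2 AAeeCcWw=4 AAeeCcww=2 AAeeccWW=1 AAeeccWw=2 AAeeccww=1 AaEECCWW=2 AaEECCWw=4 AaEECCww=2 AaEECcWW=4 AaEECcWw=8 AaEECcww=4 AaEEccWW=2 AaEEccWw=4 AaEEccww=2 AaEeCCWW=4 AaEeCCWw=8 AaEeCCww=4 AaEeCcWW=8 AaEeCcWw=16 AaEeCcww=8 AaEeccWW=4 AaEeccWw=8 AaEeccww=4 AaeeCCWW=2 AaeeCCWw=4 AaeeCCww=2 AaeeCcWW=4 AaeeCcWw=8 AaeeCcww=4 AaeeccWW=2 AaeeccWw=4 Aaeeccww=2 aaEECCWW=1 aaEECCWw=2 aaEECCww=1 aaEECcWW=2 aaEECcWw=4 aaEECcww=2 aaEEccWW=1 aaEEccWw=2 aaEEccww=1 aaEeCCWW=2 aaEeCCWw=4 aaEeCCww=2 aaEeCcWW=4 aaEeCcWw=8 aaEeCcww=4 aaEeccWW=2 aaEeccWw=4 aaEeccww=2 aaeeCCWW=1 aaeeCCWw=2 aaeeCCww=1 aaeeCcWW=2 aaeeCcWw=4 aaeeCcww=2 aaeeccWW=1 aaeeccWw=2 aaeeccww=1
A_ ee C_ W_ hits 27/256; gcd=1; 27÷1/256÷1 = 27/256

P(A_ ee C_ W_) = 27/256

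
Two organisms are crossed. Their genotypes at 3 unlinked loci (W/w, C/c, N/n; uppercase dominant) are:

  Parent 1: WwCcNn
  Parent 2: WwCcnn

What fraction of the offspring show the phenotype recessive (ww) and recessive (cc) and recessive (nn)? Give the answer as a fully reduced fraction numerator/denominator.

WwCcNn gametes: WCN×1, WCn×1, WcN×1, Wcn×1, wCN×1, wCn×1, wcN×1, wcn×1
WwCcnn gametes: WCn×2, Wcn×2, wCn×2, wcn×2
WwCcNn×WwCcnn grid (8·8=64): WWCCNn=2 WWCCnn=2 WWCcNn=4 WWCcnn=4 WWccNn=2 WWccnn=2 WwCCNn=4 WwCCnn=4 WwCcNn=8 WwCcnn=8 WwccNn=4 Wwccnn=4 wwCCNn=2 wwCCnn=2 wwCcNn=4 wwCcnn=4 wwccNn=2 wwccnn=2
ww cc nn hits 2/64; gcd=2; 2÷2/64÷2 = 1/32

P(ww cc nn) = 1/32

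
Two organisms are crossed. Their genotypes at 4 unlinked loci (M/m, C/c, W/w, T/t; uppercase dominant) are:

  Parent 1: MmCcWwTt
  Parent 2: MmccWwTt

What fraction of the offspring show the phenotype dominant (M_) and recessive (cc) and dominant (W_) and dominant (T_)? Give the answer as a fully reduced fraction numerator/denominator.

MmCcWwTt gametes: MCWT×1, MCWt×1, MCwT×1, MCwt×1, McWT×1, McWt×1, McwT×1, Mcwt×1, mCWT×1, mCWt×1, mCwT×1, mCwt×1, mcWT×1, mcWt×1, mcwT×1, mcwt×1
MmccWwTt gametes: McWT×2, McWt×2, McwT×2, Mcwt×2, mcWT×2, mcWt×2, mcwT×2, mcwt×2
MmCcWwTt×MmccWwTt grid (16·16=256): MMCcWWTT=2 MMCcWWTt=4 MMCcWWtt=2 MMCcWwTT=4 MMCcWwTt=8 MMCcWwtt=4 MMCcwwTT=2 MMCcwwTt=4 MMCcwwtt=2 MMccWWTT=2 MMccWWTt=4 MMccWWtt=2 MMccWwTT=4 MMccWwTt=8 MMccWwtt=4 MMccwwTT=2 MMccwwTt=4 MMccwwtt=2 MmCcWWTT=4 MmCcWWTt=8 MmCcWWtt=4 MmCcWwTT=8 MmCcWwTt=16 MmCcWwtt=8 MmCcwwTT=4 MmCcwwTt=8 MmCcwwtt=4 MmccWWTT=4 MmccWWTt=8 MmccWWtt=4 MmccWwTT=8 MmccWwTt=16 MmccWwtt=8 MmccwwTT=4 MmccwwTt=8 Mmccwwtt=4 mmCcWWTT=2 mmCcWWTt=4 mmCcWWtt=2 mmCcWwTT=4 mmCcWwTt=8 mmCcWwtt=4 mmCcwwTT=2 mmCcwwTt=4 mmCcwwtt=2 mmccWWTT=2 mmccWWTt=4 mmccWWtt=2 mmccWwTT=4 mmccWwTt=8 mmccWwtt=4 mmccwwTT=2 mmccwwTt=4 mmccwwtt=2
M_ cc W_ T_ hits 54/256; gcd=2; 54÷2/256÷2 = 27/128

P(M_ cc W_ T_) = 27/128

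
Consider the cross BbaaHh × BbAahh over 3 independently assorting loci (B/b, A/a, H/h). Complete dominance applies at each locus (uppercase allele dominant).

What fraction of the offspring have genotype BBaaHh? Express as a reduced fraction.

P(BBaaHh) = 1/16

BbaaHh gametes: BaH×2, Bah×2, baH×2, bah×2
BbAahh gametes: BAh×2, Bah×2, bAh×2, bah×2
BbaaHh×BbAahh grid (8·8=64): BBAaHh=4 BBAahh=4 BBaaHh=4 BBaahh=4 BbAaHh=8 BbAahh=8 BbaaHh=8 Bbaahh=8 bbAaHh=4 bbAahh=4 bbaaHh=4 bbaahh=4
BBaaHh hits 4/64; gcd=4; 4÷4/64÷4 = 1/16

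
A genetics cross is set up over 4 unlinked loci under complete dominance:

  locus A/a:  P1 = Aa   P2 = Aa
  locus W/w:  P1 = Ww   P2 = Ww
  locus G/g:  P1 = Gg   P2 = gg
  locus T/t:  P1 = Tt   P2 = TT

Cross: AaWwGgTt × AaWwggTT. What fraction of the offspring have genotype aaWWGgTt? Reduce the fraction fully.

P(aaWWGgTt) = 1/64

AaWwGgTt gametes: AWGT×1, AWGt×1, AWgT×1, AWgt×1, AwGT×1, AwGt×1, AwgT×1, Awgt×1, aWGT×1, aWGt×1, aWgT×1, aWgt×1, awGT×1, awGt×1, awgT×1, awgt×1
AaWwggTT gametes: AWgT×4, AwgT×4, aWgT×4, awgT×4
AaWwGgTt×AaWwggTT grid (16·16=256): AAWWGgTT=4 AAWWGgTt=4 AAWWggTT=4 AAWWggTt=4 AAWwGgTT=8 AAWwGgTt=8 AAWwggTT=8 AAWwggTt=8 AAwwGgTT=4 AAwwGgTt=4 AAwwggTT=4 AAwwggTt=4 AaWWGgTT=8 AaWWGgTt=8 AaWWggTT=8 AaWWggTt=8 AaWwGgTT=16 AaWwGgTt=16 AaWwggTT=16 AaWwggTt=16 AawwGgTT=8 AawwGgTt=8 AawwggTT=8 AawwggTt=8 aaWWGgTT=4 aaWWGgTt=4 aaWWggTT=4 aaWWggTt=4 aaWwGgTT=8 aaWwGgTt=8 aaWwggTT=8 aaWwggTt=8 aawwGgTT=4 aawwGgTt=4 aawwggTT=4 aawwggTt=4
aaWWGgTt hits 4/256; gcd=4; 4÷4/256÷4 = 1/64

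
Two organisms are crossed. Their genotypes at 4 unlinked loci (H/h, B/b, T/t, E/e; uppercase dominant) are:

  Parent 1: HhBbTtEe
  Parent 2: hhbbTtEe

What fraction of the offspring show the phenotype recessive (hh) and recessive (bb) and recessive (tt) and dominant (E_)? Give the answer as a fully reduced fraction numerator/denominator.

P(hh bb tt E_) = 3/64

HhBbTtEe gametes: HBTE×1, HBTe×1, HBtE×1, HBte×1, HbTE×1, HbTe×1, HbtE×1, Hbte×1, hBTE×1, hBTe×1, hBtE×1, hBte×1, hbTE×1, hbTe×1, hbtE×1, hbte×1
hhbbTtEe gametes: hbTE×4, hbTe×4, hbtE×4, hbte×4
HhBbTtEe×hhbbTtEe grid (16·16=256): HhBbTTEE=4 HhBbTTEe=8 HhBbTTee=4 HhBbTtEE=8 HhBbTtEe=16 HhBbTtee=8 HhBbttEE=4 HhBbttEe=8 HhBbttee=4 HhbbTTEE=4 HhbbTTEe=8 HhbbTTee=4 HhbbTtEE=8 HhbbTtEe=16 HhbbTtee=8 HhbbttEE=4 HhbbttEe=8 Hhbbttee=4 hhBbTTEE=4 hhBbTTEe=8 hhBbTTee=4 hhBbTtEE=8 hhBbTtEe=16 hhBbTtee=8 hhBbttEE=4 hhBbttEe=8 hhBbttee=4 hhbbTTEE=4 hhbbTTEe=8 hhbbTTee=4 hhbbTtEE=8 hhbbTtEe=16 hhbbTtee=8 hhbbttEE=4 hhbbttEe=8 hhbbttee=4
hh bb tt E_ hits 12/256; gcd=4; 12÷4/256÷4 = 3/64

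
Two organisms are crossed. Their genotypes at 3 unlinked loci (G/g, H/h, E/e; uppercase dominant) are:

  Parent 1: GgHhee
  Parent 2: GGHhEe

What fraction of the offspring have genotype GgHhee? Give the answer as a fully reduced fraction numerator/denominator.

P(GgHhee) = 1/8

GgHhee gametes: GHe×2, Ghe×2, gHe×2, ghe×2
GGHhEe gametes: GHE×2, GHe×2, GhE×2, Ghe×2
GgHhee×GGHhEe grid (8·8=64): GGHHEe=4 GGHHee=4 GGHhEe=8 GGHhee=8 GGhhEe=4 GGhhee=4 GgHHEe=4 GgHHee=4 GgHhEe=8 GgHhee=8 GghhEe=4 Gghhee=4
GgHhee hits 8/64; gcd=8; 8÷8/64÷8 = 1/8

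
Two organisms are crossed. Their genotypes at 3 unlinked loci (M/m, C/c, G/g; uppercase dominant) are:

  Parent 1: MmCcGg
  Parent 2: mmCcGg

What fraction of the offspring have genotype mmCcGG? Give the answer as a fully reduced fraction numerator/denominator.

P(mmCcGG) = 1/16

MmCcGg gametes: MCG×1, MCg×1, McG×1, Mcg×1, mCG×1, mCg×1, mcG×1, mcg×1
mmCcGg gametes: mCG×2, mCg×2, mcG×2, mcg×2
MmCcGg×mmCcGg grid (8·8=64): MmCCGG=2 MmCCGg=4 MmCCgg=2 MmCcGG=4 MmCcGg=8 MmCcgg=4 MmccGG=2 MmccGg=4 Mmccgg=2 mmCCGG=2 mmCCGg=4 mmCCgg=2 mmCcGG=4 mmCcGg=8 mmCcgg=4 mmccGG=2 mmccGg=4 mmccgg=2
mmCcGG hits 4/64; gcd=4; 4÷4/64÷4 = 1/16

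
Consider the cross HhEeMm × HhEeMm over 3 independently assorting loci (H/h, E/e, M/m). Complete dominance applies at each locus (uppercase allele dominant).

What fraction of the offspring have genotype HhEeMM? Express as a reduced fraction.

P(HhEeMM) = 1/16

HhEeMm gametes: HEM×1, HEm×1, HeM×1, Hem×1, hEM×1, hEm×1, heM×1, hem×1
HhEeMm gametes: HEM×1, HEm×1, HeM×1, Hem×1, hEM×1, hEm×1, heM×1, hem×1
HhEeMm×HhEeMm grid (8·8=64): HHEEMM=1 HHEEMm=2 HHEEmm=1 HHEeMM=2 HHEeMm=4 HHEemm=2 HHeeMM=1 HHeeMm=2 HHeemm=1 HhEEMM=2 HhEEMm=4 HhEEmm=2 HhEeMM=4 HhEeMm=8 HhEemm=4 HheeMM=2 HheeMm=4 Hheemm=2 hhEEMM=1 hhEEMm=2 hhEEmm=1 hhEeMM=2 hhEeMm=4 hhEemm=2 hheeMM=1 hheeMm=2 hheemm=1
HhEeMM hits 4/64; gcd=4; 4÷4/64÷4 = 1/16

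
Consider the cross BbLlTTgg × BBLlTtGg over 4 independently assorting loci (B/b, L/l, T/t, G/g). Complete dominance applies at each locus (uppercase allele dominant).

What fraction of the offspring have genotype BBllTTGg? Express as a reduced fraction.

P(BBllTTGg) = 1/32

BbLlTTgg gametes: BLTg×4, BlTg×4, bLTg×4, blTg×4
BBLlTtGg gametes: BLTG×2, BLTg×2, BLtG×2, BLtg×2, BlTG×2, BlTg×2, BltG×2, Bltg×2
BbLlTTgg×BBLlTtGg grid (16·16=256): BBLLTTGg=8 BBLLTTgg=8 BBLLTtGg=8 BBLLTtgg=8 BBLlTTGg=16 BBLlTTgg=16 BBLlTtGg=16 BBLlTtgg=16 BBllTTGg=8 BBllTTgg=8 BBllTtGg=8 BBllTtgg=8 BbLLTTGg=8 BbLLTTgg=8 BbLLTtGg=8 BbLLTtgg=8 BbLlTTGg=16 BbLlTTgg=16 BbLlTtGg=16 BbLlTtgg=16 BbllTTGg=8 BbllTTgg=8 BbllTtGg=8 BbllTtgg=8
BBllTTGg hits 8/256; gcd=8; 8÷8/256÷8 = 1/32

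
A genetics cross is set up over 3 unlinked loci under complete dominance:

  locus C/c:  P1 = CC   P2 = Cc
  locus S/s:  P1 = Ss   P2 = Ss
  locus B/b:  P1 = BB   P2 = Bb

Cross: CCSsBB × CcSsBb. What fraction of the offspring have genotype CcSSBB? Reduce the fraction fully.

CCSsBB gametes: CSB×4, CsB×4
CcSsBb gametes: CSB×1, CSb×1, CsB×1, Csb×1, cSB×1, cSb×1, csB×1, csb×1
CCSsBB×CcSsBb grid (8·8=64): CCSSBB=4 CCSSBb=4 CCSsBB=8 CCSsBb=8 CCssBB=4 CCssBb=4 CcSSBB=4 CcSSBb=4 CcSsBB=8 CcSsBb=8 CcssBB=4 CcssBb=4
CcSSBB hits 4/64; gcd=4; 4÷4/64÷4 = 1/16

P(CcSSBB) = 1/16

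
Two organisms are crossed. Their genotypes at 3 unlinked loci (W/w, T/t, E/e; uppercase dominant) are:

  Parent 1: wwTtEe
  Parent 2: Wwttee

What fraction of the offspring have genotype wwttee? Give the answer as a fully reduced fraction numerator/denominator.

wwTtEe gametes: wTE×2, wTe×2, wtE×2, wte×2
Wwttee gametes: Wte×4, wte×4
wwTtEe×Wwttee grid (8·8=64): WwTtEe=8 WwTtee=8 WwttEe=8 Wwttee=8 wwTtEe=8 wwTtee=8 wwttEe=8 wwttee=8
wwttee hits 8/64; gcd=8; 8÷8/64÷8 = 1/8

P(wwttee) = 1/8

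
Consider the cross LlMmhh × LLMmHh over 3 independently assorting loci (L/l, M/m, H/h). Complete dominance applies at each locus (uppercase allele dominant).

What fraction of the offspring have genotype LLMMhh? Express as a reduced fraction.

LlMmhh gametes: LMh×2, Lmh×2, lMh×2, lmh×2
LLMmHh gametes: LMH×2, LMh×2, LmH×2, Lmh×2
LlMmhh×LLMmHh grid (8·8=64): LLMMHh=4 LLMMhh=4 LLMmHh=8 LLMmhh=8 LLmmHh=4 LLmmhh=4 LlMMHh=4 LlMMhh=4 LlMmHh=8 LlMmhh=8 LlmmHh=4 Llmmhh=4
LLMMhh hits 4/64; gcd=4; 4÷4/64÷4 = 1/16

P(LLMMhh) = 1/16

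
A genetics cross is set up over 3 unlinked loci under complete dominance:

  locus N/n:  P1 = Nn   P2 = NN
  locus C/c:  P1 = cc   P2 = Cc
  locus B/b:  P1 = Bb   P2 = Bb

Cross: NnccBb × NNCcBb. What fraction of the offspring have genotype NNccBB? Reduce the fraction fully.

NnccBb gametes: NcB×2, Ncb×2, ncB×2, ncb×2
NNCcBb gametes: NCB×2, NCb×2, NcB×2, Ncb×2
NnccBb×NNCcBb grid (8·8=64): NNCcBB=4 NNCcBb=8 NNCcbb=4 NNccBB=4 NNccBb=8 NNccbb=4 NnCcBB=4 NnCcBb=8 NnCcbb=4 NnccBB=4 NnccBb=8 Nnccbb=4
NNccBB hits 4/64; gcd=4; 4÷4/64÷4 = 1/16

P(NNccBB) = 1/16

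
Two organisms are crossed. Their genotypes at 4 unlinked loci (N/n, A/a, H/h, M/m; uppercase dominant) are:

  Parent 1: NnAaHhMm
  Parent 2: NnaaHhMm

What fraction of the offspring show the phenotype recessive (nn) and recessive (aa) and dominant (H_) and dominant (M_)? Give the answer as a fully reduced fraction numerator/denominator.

P(nn aa H_ M_) = 9/128

NnAaHhMm gametes: NAHM×1, NAHm×1, NAhM×1, NAhm×1, NaHM×1, NaHm×1, NahM×1, Nahm×1, nAHM×1, nAHm×1, nAhM×1, nAhm×1, naHM×1, naHm×1, nahM×1, nahm×1
NnaaHhMm gametes: NaHM×2, NaHm×2, NahM×2, Nahm×2, naHM×2, naHm×2, nahM×2, nahm×2
NnAaHhMm×NnaaHhMm grid (16·16=256): NNAaHHMM=2 NNAaHHMm=4 NNAaHHmm=2 NNAaHhMM=4 NNAaHhMm=8 NNAaHhmm=4 NNAahhMM=2 NNAahhMm=4 NNAahhmm=2 NNaaHHMM=2 NNaaHHMm=4 NNaaHHmm=2 NNaaHhMM=4 NNaaHhMm=8 NNaaHhmm=4 NNaahhMM=2 NNaahhMm=4 NNaahhmm=2 NnAaHHMM=4 NnAaHHMm=8 NnAaHHmm=4 NnAaHhMM=8 NnAaHhMm=16 NnAaHhmm=8 NnAahhMM=4 NnAahhMm=8 NnAahhmm=4 NnaaHHMM=4 NnaaHHMm=8 NnaaHHmm=4 NnaaHhMM=8 NnaaHhMm=16 NnaaHhmm=8 NnaahhMM=4 NnaahhMm=8 Nnaahhmm=4 nnAaHHMM=2 nnAaHHMm=4 nnAaHHmm=2 nnAaHhMM=4 nnAaHhMm=8 nnAaHhmm=4 nnAahhMM=2 nnAahhMm=4 nnAahhmm=2 nnaaHHMM=2 nnaaHHMm=4 nnaaHHmm=2 nnaaHhMM=4 nnaaHhMm=8 nnaaHhmm=4 nnaahhMM=2 nnaahhMm=4 nnaahhmm=2
nn aa H_ M_ hits 18/256; gcd=2; 18÷2/256÷2 = 9/128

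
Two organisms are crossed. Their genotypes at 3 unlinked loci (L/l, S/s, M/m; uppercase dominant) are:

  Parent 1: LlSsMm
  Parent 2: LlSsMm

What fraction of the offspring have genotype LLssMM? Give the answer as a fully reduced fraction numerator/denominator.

P(LLssMM) = 1/64

LlSsMm gametes: LSM×1, LSm×1, LsM×1, Lsm×1, lSM×1, lSm×1, lsM×1, lsm×1
LlSsMm gametes: LSM×1, LSm×1, LsM×1, Lsm×1, lSM×1, lSm×1, lsM×1, lsm×1
LlSsMm×LlSsMm grid (8·8=64): LLSSMM=1 LLSSMm=2 LLSSmm=1 LLSsMM=2 LLSsMm=4 LLSsmm=2 LLssMM=1 LLssMm=2 LLssmm=1 LlSSMM=2 LlSSMm=4 LlSSmm=2 LlSsMM=4 LlSsMm=8 LlSsmm=4 LlssMM=2 LlssMm=4 Llssmm=2 llSSMM=1 llSSMm=2 llSSmm=1 llSsMM=2 llSsMm=4 llSsmm=2 llssMM=1 llssMm=2 llssmm=1
LLssMM hits 1/64; gcd=1; 1÷1/64÷1 = 1/64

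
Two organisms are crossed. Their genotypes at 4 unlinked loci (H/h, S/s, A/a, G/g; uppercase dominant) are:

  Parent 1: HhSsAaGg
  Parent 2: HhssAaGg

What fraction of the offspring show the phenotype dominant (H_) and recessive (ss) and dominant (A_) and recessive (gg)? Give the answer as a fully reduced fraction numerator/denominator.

P(H_ ss A_ gg) = 9/128

HhSsAaGg gametes: HSAG×1, HSAg×1, HSaG×1, HSag×1, HsAG×1, HsAg×1, HsaG×1, Hsag×1, hSAG×1, hSAg×1, hSaG×1, hSag×1, hsAG×1, hsAg×1, hsaG×1, hsag×1
HhssAaGg gametes: HsAG×2, HsAg×2, HsaG×2, Hsag×2, hsAG×2, hsAg×2, hsaG×2, hsag×2
HhSsAaGg×HhssAaGg grid (16·16=256): HHSsAAGG=2 HHSsAAGg=4 HHSsAAgg=2 HHSsAaGG=4 HHSsAaGg=8 HHSsAagg=4 HHSsaaGG=2 HHSsaaGg=4 HHSsaagg=2 HHssAAGG=2 HHssAAGg=4 HHssAAgg=2 HHssAaGG=4 HHssAaGg=8 HHssAagg=4 HHssaaGG=2 HHssaaGg=4 HHssaagg=2 HhSsAAGG=4 HhSsAAGg=8 HhSsAAgg=4 HhSsAaGG=8 HhSsAaGg=16 HhSsAagg=8 HhSsaaGG=4 HhSsaaGg=8 HhSsaagg=4 HhssAAGG=4 HhssAAGg=8 HhssAAgg=4 HhssAaGG=8 HhssAaGg=16 HhssAagg=8 HhssaaGG=4 HhssaaGg=8 Hhssaagg=4 hhSsAAGG=2 hhSsAAGg=4 hhSsAAgg=2 hhSsAaGG=4 hhSsAaGg=8 hhSsAagg=4 hhSsaaGG=2 hhSsaaGg=4 hhSsaagg=2 hhssAAGG=2 hhssAAGg=4 hhssAAgg=2 hhssAaGG=4 hhssAaGg=8 hhssAagg=4 hhssaaGG=2 hhssaaGg=4 hhssaagg=2
H_ ss A_ gg hits 18/256; gcd=2; 18÷2/256÷2 = 9/128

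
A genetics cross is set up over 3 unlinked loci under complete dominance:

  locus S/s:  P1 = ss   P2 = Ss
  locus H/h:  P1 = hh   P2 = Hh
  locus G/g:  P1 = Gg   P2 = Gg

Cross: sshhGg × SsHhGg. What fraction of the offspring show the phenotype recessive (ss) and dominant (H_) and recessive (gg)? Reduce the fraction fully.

P(ss H_ gg) = 1/16

sshhGg gametes: shG×4, shg×4
SsHhGg gametes: SHG×1, SHg×1, ShG×1, Shg×1, sHG×1, sHg×1, shG×1, shg×1
sshhGg×SsHhGg grid (8·8=64): SsHhGG=4 SsHhGg=8 SsHhgg=4 SshhGG=4 SshhGg=8 Sshhgg=4 ssHhGG=4 ssHhGg=8 ssHhgg=4 sshhGG=4 sshhGg=8 sshhgg=4
ss H_ gg hits 4/64; gcd=4; 4÷4/64÷4 = 1/16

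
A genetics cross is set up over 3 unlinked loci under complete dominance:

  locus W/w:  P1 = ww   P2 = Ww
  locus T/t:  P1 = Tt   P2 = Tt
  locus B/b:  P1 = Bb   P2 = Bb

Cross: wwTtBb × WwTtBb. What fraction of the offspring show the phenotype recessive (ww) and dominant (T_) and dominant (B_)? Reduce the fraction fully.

wwTtBb gametes: wTB×2, wTb×2, wtB×2, wtb×2
WwTtBb gametes: WTB×1, WTb×1, WtB×1, Wtb×1, wTB×1, wTb×1, wtB×1, wtb×1
wwTtBb×WwTtBb grid (8·8=64): WwTTBB=2 WwTTBb=4 WwTTbb=2 WwTtBB=4 WwTtBb=8 WwTtbb=4 WwttBB=2 WwttBb=4 Wwttbb=2 wwTTBB=2 wwTTBb=4 wwTTbb=2 wwTtBB=4 wwTtBb=8 wwTtbb=4 wwttBB=2 wwttBb=4 wwttbb=2
ww T_ B_ hits 18/64; gcd=2; 18÷2/64÷2 = 9/32

P(ww T_ B_) = 9/32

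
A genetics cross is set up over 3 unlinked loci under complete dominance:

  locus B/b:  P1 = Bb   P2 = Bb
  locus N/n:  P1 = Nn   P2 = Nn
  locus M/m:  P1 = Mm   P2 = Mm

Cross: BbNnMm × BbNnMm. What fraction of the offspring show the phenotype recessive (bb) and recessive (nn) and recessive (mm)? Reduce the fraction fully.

P(bb nn mm) = 1/64

BbNnMm gametes: BNM×1, BNm×1, BnM×1, Bnm×1, bNM×1, bNm×1, bnM×1, bnm×1
BbNnMm gametes: BNM×1, BNm×1, BnM×1, Bnm×1, bNM×1, bNm×1, bnM×1, bnm×1
BbNnMm×BbNnMm grid (8·8=64): BBNNMM=1 BBNNMm=2 BBNNmm=1 BBNnMM=2 BBNnMm=4 BBNnmm=2 BBnnMM=1 BBnnMm=2 BBnnmm=1 BbNNMM=2 BbNNMm=4 BbNNmm=2 BbNnMM=4 BbNnMm=8 BbNnmm=4 BbnnMM=2 BbnnMm=4 Bbnnmm=2 bbNNMM=1 bbNNMm=2 bbNNmm=1 bbNnMM=2 bbNnMm=4 bbNnmm=2 bbnnMM=1 bbnnMm=2 bbnnmm=1
bb nn mm hits 1/64; gcd=1; 1÷1/64÷1 = 1/64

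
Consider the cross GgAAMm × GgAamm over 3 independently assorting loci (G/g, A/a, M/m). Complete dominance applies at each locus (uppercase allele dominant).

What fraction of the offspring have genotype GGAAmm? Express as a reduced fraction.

P(GGAAmm) = 1/16

GgAAMm gametes: GAM×2, GAm×2, gAM×2, gAm×2
GgAamm gametes: GAm×2, Gam×2, gAm×2, gam×2
GgAAMm×GgAamm grid (8·8=64): GGAAMm=4 GGAAmm=4 GGAaMm=4 GGAamm=4 GgAAMm=8 GgAAmm=8 GgAaMm=8 GgAamm=8 ggAAMm=4 ggAAmm=4 ggAaMm=4 ggAamm=4
GGAAmm hits 4/64; gcd=4; 4÷4/64÷4 = 1/16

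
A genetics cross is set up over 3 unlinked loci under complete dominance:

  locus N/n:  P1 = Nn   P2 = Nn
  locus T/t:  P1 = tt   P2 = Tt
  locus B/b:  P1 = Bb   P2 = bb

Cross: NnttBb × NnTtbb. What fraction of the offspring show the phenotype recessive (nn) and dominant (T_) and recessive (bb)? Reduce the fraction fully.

NnttBb gametes: NtB×2, Ntb×2, ntB×2, ntb×2
NnTtbb gametes: NTb×2, Ntb×2, nTb×2, ntb×2
NnttBb×NnTtbb grid (8·8=64): NNTtBb=4 NNTtbb=4 NNttBb=4 NNttbb=4 NnTtBb=8 NnTtbb=8 NnttBb=8 Nnttbb=8 nnTtBb=4 nnTtbb=4 nnttBb=4 nnttbb=4
nn T_ bb hits 4/64; gcd=4; 4÷4/64÷4 = 1/16

P(nn T_ bb) = 1/16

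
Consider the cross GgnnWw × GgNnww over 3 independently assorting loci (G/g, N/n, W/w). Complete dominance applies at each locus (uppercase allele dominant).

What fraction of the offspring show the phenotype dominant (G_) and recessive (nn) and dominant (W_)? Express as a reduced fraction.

GgnnWw gametes: GnW×2, Gnw×2, gnW×2, gnw×2
GgNnww gametes: GNw×2, Gnw×2, gNw×2, gnw×2
GgnnWw×GgNnww grid (8·8=64): GGNnWw=4 GGNnww=4 GGnnWw=4 GGnnww=4 GgNnWw=8 GgNnww=8 GgnnWw=8 Ggnnww=8 ggNnWw=4 ggNnww=4 ggnnWw=4 ggnnww=4
G_ nn W_ hits 12/64; gcd=4; 12÷4/64÷4 = 3/16

P(G_ nn W_) = 3/16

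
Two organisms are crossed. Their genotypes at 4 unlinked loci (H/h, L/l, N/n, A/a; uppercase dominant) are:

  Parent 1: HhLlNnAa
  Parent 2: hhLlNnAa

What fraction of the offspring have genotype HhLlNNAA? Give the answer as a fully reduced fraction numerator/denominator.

HhLlNnAa gametes: HLNA×1, HLNa×1, HLnA×1, HLna×1, HlNA×1, HlNa×1, HlnA×1, Hlna×1, hLNA×1, hLNa×1, hLnA×1, hLna×1, hlNA×1, hlNa×1, hlnA×1, hlna×1
hhLlNnAa gametes: hLNA×2, hLNa×2, hLnA×2, hLna×2, hlNA×2, hlNa×2, hlnA×2, hlna×2
HhLlNnAa×hhLlNnAa grid (16·16=256): HhLLNNAA=2 HhLLNNAa=4 HhLLNNaa=2 HhLLNnAA=4 HhLLNnAa=8 HhLLNnaa=4 HhLLnnAA=2 HhLLnnAa=4 HhLLnnaa=2 HhLlNNAA=4 HhLlNNAa=8 HhLlNNaa=4 HhLlNnAA=8 HhLlNnAa=16 HhLlNnaa=8 HhLlnnAA=4 HhLlnnAa=8 HhLlnnaa=4 HhllNNAA=2 HhllNNAa=4 HhllNNaa=2 HhllNnAA=4 HhllNnAa=8 HhllNnaa=4 HhllnnAA=2 HhllnnAa=4 Hhllnnaa=2 hhLLNNAA=2 hhLLNNAa=4 hhLLNNaa=2 hhLLNnAA=4 hhLLNnAa=8 hhLLNnaa=4 hhLLnnAA=2 hhLLnnAa=4 hhLLnnaa=2 hhLlNNAA=4 hhLlNNAa=8 hhLlNNaa=4 hhLlNnAA=8 hhLlNnAa=16 hhLlNnaa=8 hhLlnnAA=4 hhLlnnAa=8 hhLlnnaa=4 hhllNNAA=2 hhllNNAa=4 hhllNNaa=2 hhllNnAA=4 hhllNnAa=8 hhllNnaa=4 hhllnnAA=2 hhllnnAa=4 hhllnnaa=2
HhLlNNAA hits 4/256; gcd=4; 4÷4/256÷4 = 1/64

P(HhLlNNAA) = 1/64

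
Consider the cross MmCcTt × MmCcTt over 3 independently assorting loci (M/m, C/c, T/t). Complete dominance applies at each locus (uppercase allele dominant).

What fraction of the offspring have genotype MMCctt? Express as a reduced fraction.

MmCcTt gametes: MCT×1, MCt×1, McT×1, Mct×1, mCT×1, mCt×1, mcT×1, mct×1
MmCcTt gametes: MCT×1, MCt×1, McT×1, Mct×1, mCT×1, mCt×1, mcT×1, mct×1
MmCcTt×MmCcTt grid (8·8=64): MMCCTT=1 MMCCTt=2 MMCCtt=1 MMCcTT=2 MMCcTt=4 MMCctt=2 MMccTT=1 MMccTt=2 MMcctt=1 MmCCTT=2 MmCCTt=4 MmCCtt=2 MmCcTT=4 MmCcTt=8 MmCctt=4 MmccTT=2 MmccTt=4 Mmcctt=2 mmCCTT=1 mmCCTt=2 mmCCtt=1 mmCcTT=2 mmCcTt=4 mmCctt=2 mmccTT=1 mmccTt=2 mmcctt=1
MMCctt hits 2/64; gcd=2; 2÷2/64÷2 = 1/32

P(MMCctt) = 1/32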